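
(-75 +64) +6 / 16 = -85 / 8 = -10.62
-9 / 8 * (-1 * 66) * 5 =1485 / 4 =371.25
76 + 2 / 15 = 1142 / 15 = 76.13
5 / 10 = 1 / 2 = 0.50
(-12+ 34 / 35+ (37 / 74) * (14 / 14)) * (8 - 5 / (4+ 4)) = -43483 / 560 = -77.65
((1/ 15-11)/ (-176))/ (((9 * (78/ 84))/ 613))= 175931/ 38610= 4.56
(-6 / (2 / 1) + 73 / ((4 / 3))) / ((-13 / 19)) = -3933 / 52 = -75.63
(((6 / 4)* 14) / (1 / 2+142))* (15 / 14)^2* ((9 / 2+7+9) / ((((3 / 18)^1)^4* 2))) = 2247.29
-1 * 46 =-46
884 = 884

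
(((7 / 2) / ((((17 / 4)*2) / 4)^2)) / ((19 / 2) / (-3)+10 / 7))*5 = -47040 / 21097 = -2.23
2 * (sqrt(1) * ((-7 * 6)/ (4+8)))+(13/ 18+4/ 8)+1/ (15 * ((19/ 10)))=-982/ 171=-5.74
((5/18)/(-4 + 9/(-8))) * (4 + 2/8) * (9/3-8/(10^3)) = -6358/9225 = -0.69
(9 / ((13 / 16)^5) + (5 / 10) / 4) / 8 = 75868765 / 23762752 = 3.19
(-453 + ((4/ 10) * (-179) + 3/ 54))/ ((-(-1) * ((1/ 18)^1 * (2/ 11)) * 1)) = -519299/ 10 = -51929.90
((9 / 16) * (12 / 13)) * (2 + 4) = 81 / 26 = 3.12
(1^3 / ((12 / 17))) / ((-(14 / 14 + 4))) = -17 / 60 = -0.28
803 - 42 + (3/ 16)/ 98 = 1193251/ 1568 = 761.00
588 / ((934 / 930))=273420 / 467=585.48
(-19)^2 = 361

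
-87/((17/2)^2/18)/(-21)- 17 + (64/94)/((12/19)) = -4247227/285243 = -14.89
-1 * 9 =-9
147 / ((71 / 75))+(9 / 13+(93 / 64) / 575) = 5297961039 / 33966400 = 155.98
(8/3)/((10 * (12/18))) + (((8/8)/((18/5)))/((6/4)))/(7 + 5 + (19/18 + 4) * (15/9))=2256/5515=0.41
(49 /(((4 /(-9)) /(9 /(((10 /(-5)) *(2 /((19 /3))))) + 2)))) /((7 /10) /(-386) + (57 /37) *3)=771549345 /2639204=292.34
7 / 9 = 0.78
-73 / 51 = -1.43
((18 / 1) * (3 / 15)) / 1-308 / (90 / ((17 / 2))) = -1147 / 45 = -25.49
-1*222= -222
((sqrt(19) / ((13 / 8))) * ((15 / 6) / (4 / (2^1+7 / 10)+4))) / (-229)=-135 * sqrt(19) / 110149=-0.01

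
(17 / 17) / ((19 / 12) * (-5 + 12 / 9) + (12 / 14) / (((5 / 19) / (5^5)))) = 252 / 2563537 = 0.00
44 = 44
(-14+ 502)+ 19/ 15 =7339/ 15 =489.27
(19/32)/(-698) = -19/22336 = -0.00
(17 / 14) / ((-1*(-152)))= 17 / 2128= 0.01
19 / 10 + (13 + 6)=209 / 10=20.90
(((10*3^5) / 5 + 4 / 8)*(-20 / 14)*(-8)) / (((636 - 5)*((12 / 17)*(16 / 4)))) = 11815 / 3786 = 3.12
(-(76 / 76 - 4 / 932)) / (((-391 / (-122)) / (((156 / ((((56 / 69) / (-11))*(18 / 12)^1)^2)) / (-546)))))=9846254 / 1358623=7.25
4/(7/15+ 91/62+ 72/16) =465/748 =0.62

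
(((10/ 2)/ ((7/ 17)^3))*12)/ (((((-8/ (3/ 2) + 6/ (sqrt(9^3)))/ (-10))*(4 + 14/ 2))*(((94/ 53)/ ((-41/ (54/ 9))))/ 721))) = -247415118075/ 582659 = -424631.08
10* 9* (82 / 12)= 615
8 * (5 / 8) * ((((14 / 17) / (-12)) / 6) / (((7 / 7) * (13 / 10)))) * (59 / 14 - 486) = 168625 / 7956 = 21.19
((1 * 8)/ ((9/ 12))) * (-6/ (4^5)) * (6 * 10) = -15/ 4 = -3.75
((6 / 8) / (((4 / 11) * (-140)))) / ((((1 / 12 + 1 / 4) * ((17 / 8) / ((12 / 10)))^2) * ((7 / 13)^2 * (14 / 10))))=-602316 / 17347225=-0.03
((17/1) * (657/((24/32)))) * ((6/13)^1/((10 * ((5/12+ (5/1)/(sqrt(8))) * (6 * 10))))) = -2628/1625+ 7884 * sqrt(2)/1625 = 5.24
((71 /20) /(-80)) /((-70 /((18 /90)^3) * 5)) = 71 /70000000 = 0.00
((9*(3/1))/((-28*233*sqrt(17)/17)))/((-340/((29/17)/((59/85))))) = 783*sqrt(17)/26174288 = 0.00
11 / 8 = 1.38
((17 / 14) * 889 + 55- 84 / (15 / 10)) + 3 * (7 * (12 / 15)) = 10953 / 10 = 1095.30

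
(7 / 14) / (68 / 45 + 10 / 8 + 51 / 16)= 0.08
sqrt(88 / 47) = 2 * sqrt(1034) / 47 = 1.37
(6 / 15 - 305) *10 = -3046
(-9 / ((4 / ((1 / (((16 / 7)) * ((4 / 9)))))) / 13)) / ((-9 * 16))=0.20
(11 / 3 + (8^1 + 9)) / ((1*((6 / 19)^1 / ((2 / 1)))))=1178 / 9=130.89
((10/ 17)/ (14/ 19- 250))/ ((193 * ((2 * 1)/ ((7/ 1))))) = -0.00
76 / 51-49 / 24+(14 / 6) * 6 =1829 / 136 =13.45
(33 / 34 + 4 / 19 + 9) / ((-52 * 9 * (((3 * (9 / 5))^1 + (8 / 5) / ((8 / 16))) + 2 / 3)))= -32885 / 14007864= -0.00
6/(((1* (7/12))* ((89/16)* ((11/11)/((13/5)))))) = 14976/3115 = 4.81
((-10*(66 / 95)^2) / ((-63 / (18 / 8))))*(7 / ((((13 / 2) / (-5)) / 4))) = -17424 / 4693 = -3.71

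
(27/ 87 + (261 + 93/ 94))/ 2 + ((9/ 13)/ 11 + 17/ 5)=134.61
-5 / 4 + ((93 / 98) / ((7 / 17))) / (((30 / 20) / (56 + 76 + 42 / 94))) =13041695 / 64484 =202.25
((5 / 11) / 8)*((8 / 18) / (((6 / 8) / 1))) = 10 / 297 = 0.03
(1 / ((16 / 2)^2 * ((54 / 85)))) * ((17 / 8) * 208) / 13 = 1445 / 1728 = 0.84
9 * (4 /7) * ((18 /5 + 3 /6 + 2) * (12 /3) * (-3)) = -13176 /35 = -376.46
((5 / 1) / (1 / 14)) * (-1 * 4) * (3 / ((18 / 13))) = -1820 / 3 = -606.67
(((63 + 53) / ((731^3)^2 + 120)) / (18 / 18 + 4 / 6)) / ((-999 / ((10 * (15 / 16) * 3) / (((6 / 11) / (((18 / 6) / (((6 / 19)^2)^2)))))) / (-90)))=1039309975 / 1625917380613532938656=0.00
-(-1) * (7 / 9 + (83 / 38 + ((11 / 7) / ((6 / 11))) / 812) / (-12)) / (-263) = -1543387 / 681670752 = -0.00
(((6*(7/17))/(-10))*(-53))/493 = 1113/41905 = 0.03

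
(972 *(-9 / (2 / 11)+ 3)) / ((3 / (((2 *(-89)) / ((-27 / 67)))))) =-6654708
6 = 6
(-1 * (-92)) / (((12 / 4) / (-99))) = -3036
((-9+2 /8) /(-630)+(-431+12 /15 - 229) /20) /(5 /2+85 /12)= -59303 /17250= -3.44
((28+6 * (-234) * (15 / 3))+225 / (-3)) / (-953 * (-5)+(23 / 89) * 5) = -628963 / 424200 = -1.48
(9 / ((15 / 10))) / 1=6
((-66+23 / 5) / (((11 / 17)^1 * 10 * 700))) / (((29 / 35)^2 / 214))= -3909031 / 925100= -4.23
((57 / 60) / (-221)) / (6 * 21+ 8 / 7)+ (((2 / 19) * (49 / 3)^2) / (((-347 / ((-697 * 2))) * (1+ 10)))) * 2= 52665533178769 / 2567618796600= 20.51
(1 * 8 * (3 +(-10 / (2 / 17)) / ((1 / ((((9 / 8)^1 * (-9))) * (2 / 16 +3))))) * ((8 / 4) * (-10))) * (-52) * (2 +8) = 224012100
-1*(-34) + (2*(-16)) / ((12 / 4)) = 70 / 3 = 23.33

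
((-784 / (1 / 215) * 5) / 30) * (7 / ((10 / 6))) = -117992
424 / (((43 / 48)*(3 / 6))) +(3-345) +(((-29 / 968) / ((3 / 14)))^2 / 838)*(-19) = 45932160366743 / 75970626336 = 604.60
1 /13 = 0.08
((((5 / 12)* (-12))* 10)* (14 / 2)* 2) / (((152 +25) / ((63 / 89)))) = -14700 / 5251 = -2.80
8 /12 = 2 /3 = 0.67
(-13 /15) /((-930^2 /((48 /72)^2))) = 13 /29190375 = 0.00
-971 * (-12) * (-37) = -431124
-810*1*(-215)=174150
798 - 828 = -30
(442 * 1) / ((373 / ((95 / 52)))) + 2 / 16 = 6833 / 2984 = 2.29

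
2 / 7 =0.29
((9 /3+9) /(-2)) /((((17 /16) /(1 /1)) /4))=-384 /17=-22.59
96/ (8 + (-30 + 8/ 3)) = -144/ 29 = -4.97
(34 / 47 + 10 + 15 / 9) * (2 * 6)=6988 / 47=148.68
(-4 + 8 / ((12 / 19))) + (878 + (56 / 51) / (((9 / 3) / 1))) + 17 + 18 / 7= 970973 / 1071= 906.60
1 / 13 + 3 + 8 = 144 / 13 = 11.08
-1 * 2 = -2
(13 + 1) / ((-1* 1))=-14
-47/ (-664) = 47/ 664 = 0.07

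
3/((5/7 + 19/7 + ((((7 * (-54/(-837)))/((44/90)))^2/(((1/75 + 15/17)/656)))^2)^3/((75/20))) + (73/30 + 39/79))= 4264192854979692622101923266835396280054668466823770/22586343808093152498430477946761966129822984887655181287606760567239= 0.00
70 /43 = 1.63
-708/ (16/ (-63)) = 11151/ 4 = 2787.75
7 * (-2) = -14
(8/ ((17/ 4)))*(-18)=-576/ 17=-33.88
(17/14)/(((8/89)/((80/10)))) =1513/14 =108.07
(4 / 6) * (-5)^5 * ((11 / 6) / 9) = -34375 / 81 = -424.38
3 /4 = 0.75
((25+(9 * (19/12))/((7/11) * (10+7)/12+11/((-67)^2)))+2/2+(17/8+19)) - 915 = -3651418877/4285144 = -852.11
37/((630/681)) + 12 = 10919/210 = 52.00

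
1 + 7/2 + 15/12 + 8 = 55/4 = 13.75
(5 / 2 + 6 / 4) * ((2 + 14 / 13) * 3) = 480 / 13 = 36.92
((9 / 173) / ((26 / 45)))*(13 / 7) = 405 / 2422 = 0.17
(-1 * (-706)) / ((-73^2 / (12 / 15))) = -2824 / 26645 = -0.11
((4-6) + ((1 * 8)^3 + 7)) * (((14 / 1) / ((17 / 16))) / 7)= 16544 / 17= 973.18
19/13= 1.46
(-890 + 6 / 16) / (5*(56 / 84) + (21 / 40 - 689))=106755 / 82217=1.30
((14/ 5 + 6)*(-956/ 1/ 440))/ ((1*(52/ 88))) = -10516/ 325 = -32.36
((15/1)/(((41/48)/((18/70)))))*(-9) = -11664/287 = -40.64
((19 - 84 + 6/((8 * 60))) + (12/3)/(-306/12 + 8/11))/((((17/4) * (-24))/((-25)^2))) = 71012375/177888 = 399.20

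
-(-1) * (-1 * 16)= -16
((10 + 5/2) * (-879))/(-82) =21975/164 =133.99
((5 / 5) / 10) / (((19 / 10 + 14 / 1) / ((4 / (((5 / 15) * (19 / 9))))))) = 36 / 1007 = 0.04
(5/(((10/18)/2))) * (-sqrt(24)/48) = -3 * sqrt(6)/4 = -1.84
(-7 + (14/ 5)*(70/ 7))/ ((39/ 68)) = 476/ 13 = 36.62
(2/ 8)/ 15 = 1/ 60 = 0.02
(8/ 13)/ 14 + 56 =5100/ 91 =56.04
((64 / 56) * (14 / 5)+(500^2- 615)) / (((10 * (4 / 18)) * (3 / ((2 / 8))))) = 3740823 / 400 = 9352.06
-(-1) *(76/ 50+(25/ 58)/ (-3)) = 5987/ 4350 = 1.38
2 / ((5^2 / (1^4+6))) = 14 / 25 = 0.56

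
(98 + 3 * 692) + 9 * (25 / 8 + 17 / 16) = 35387 / 16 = 2211.69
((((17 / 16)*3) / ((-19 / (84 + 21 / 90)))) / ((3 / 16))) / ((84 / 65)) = -4199 / 72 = -58.32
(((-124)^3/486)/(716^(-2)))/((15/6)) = -977442233344/1215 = -804479204.40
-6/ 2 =-3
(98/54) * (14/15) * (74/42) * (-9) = -3626/135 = -26.86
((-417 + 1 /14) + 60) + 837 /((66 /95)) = 65284 /77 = 847.84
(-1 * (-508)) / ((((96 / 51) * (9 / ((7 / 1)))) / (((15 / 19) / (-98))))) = -10795 / 6384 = -1.69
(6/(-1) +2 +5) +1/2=1.50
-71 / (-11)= 71 / 11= 6.45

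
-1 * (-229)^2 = -52441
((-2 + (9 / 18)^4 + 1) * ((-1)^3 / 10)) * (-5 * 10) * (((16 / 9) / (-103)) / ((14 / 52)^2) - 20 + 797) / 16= -882071375 / 3876096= -227.57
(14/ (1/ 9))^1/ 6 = 21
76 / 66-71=-2305 / 33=-69.85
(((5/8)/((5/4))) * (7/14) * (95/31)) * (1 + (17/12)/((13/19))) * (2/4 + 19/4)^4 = 2949952635/1650688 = 1787.10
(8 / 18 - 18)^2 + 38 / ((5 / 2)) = 130976 / 405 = 323.40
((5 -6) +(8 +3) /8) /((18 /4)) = 1 /12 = 0.08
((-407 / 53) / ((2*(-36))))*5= 2035 / 3816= 0.53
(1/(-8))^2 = 1/64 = 0.02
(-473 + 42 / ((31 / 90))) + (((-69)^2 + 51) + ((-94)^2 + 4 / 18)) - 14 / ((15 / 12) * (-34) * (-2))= 315338189 / 23715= 13296.99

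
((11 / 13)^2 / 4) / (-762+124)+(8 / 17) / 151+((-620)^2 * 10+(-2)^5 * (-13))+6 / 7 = 2708501443645237 / 704528552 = 3844416.86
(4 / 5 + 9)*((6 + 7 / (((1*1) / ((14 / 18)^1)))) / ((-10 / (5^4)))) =-126175 / 18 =-7009.72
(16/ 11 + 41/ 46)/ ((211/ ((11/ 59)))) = 1187/ 572654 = 0.00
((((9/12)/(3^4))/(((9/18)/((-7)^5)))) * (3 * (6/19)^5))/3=-2420208/2476099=-0.98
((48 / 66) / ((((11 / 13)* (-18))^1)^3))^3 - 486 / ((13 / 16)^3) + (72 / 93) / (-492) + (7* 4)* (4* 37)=10993511247018064736076392319151 / 3395239496264454175076800203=3237.92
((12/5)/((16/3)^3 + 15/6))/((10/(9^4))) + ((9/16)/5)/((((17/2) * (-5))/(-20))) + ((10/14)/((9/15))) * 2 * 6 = 1216349837/49545650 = 24.55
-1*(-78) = 78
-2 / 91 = -0.02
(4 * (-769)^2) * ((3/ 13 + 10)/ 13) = 314604052/ 169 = 1861562.44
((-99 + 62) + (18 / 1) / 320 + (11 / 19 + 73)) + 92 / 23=123531 / 3040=40.64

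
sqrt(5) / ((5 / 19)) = 19 * sqrt(5) / 5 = 8.50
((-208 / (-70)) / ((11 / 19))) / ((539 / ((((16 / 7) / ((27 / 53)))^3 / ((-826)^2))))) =301241294848 / 238965392785688415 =0.00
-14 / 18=-7 / 9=-0.78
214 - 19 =195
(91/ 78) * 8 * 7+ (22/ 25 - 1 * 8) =4366/ 75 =58.21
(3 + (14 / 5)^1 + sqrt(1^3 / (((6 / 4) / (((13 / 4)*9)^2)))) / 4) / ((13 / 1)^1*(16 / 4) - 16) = 29 / 180 + 13*sqrt(6) / 192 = 0.33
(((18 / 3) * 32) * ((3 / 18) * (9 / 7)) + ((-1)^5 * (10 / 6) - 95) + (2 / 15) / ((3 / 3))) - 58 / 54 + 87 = 28856 / 945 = 30.54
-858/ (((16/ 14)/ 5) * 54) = -5005/ 72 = -69.51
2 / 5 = 0.40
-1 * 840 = -840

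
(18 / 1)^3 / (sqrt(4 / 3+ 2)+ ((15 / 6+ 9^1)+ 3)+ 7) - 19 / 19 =1499149 / 5507 - 23328*sqrt(30) / 5507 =249.02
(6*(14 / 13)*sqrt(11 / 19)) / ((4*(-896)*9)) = -sqrt(209) / 94848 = -0.00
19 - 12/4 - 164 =-148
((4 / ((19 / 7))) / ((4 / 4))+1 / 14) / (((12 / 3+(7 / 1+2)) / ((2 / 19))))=411 / 32851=0.01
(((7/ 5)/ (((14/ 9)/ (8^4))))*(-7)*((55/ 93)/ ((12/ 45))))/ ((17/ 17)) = -1774080/ 31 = -57228.39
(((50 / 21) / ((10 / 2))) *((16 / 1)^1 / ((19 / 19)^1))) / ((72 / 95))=1900 / 189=10.05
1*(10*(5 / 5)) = 10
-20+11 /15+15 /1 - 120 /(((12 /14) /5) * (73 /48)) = -508672 /1095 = -464.54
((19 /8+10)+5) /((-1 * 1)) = -139 /8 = -17.38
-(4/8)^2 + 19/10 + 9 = 213/20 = 10.65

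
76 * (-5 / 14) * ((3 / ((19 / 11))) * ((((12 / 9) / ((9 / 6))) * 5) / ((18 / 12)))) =-8800 / 63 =-139.68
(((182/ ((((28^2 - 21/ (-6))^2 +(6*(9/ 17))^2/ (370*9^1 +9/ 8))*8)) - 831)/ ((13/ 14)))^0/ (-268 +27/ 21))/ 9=-7/ 16803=-0.00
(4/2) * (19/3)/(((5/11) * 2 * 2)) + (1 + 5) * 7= 1469/30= 48.97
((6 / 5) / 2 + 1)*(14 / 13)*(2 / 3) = 224 / 195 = 1.15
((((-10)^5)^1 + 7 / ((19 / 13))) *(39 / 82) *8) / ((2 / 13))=-1926507726 / 779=-2473052.28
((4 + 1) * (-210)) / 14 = -75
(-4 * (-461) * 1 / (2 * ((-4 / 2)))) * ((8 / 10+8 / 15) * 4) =-7376 / 3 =-2458.67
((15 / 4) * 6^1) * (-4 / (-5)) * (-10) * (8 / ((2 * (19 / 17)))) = -12240 / 19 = -644.21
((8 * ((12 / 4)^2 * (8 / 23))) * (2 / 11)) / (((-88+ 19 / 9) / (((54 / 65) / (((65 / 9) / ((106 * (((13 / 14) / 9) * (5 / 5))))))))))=-0.07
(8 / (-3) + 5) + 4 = 19 / 3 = 6.33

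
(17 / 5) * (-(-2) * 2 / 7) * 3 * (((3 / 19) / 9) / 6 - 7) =-81362 / 1995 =-40.78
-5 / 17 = -0.29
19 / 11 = 1.73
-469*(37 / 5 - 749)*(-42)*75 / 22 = -547801380 / 11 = -49800125.45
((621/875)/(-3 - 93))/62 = -207/1736000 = -0.00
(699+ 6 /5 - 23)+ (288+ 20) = 4926 /5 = 985.20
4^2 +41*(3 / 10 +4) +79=2713 / 10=271.30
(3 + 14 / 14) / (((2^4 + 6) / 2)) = 4 / 11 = 0.36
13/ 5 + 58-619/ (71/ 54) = -145617/ 355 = -410.19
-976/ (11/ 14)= -13664/ 11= -1242.18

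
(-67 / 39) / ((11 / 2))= -134 / 429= -0.31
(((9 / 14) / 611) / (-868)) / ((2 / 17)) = -153 / 14849744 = -0.00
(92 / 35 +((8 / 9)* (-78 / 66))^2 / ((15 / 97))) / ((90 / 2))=2009828 / 9261945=0.22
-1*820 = -820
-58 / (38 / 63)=-1827 / 19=-96.16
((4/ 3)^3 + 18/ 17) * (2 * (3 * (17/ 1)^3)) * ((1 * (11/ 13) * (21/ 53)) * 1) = 70052444/ 2067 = 33890.88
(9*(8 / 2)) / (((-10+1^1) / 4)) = -16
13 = 13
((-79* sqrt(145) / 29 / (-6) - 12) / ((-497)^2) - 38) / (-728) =4693177 / 89911276 - 79* sqrt(145) / 31289124048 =0.05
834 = 834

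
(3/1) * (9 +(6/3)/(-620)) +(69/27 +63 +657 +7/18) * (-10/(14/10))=-5136.90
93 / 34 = 2.74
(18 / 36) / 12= 1 / 24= 0.04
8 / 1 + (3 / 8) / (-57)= 1215 / 152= 7.99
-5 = -5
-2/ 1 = -2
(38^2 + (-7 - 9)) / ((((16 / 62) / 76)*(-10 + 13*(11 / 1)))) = 3162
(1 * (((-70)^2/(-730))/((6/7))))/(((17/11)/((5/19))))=-94325/70737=-1.33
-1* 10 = -10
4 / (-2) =-2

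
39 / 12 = 13 / 4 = 3.25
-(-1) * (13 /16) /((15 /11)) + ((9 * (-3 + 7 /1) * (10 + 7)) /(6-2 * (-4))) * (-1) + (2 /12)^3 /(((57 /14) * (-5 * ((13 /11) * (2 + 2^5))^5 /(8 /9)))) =-88158398818468111831 /2044563149891906280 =-43.12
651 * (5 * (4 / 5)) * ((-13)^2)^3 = 12569010636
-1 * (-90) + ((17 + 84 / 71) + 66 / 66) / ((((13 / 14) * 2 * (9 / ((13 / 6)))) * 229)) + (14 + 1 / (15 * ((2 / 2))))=76148842 / 731655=104.08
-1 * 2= -2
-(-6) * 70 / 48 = 35 / 4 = 8.75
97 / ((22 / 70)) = 3395 / 11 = 308.64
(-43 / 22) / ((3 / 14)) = -301 / 33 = -9.12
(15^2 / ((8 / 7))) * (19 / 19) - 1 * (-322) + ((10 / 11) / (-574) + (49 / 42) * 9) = 13369855 / 25256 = 529.37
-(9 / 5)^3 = -729 / 125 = -5.83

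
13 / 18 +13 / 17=455 / 306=1.49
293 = 293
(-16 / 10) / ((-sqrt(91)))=8 * sqrt(91) / 455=0.17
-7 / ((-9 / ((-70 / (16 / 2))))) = -245 / 36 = -6.81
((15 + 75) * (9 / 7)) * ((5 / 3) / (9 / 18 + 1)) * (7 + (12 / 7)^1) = 54900 / 49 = 1120.41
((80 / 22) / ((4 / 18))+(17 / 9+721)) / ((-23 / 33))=-3182 / 3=-1060.67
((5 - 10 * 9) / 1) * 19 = -1615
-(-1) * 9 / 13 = 9 / 13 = 0.69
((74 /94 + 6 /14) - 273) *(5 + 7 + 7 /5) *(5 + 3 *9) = -191710048 /1645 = -116541.06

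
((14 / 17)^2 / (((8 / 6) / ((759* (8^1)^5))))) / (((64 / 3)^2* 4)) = 6949.18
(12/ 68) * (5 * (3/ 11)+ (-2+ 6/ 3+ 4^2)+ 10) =903/ 187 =4.83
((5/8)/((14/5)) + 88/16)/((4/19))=12179/448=27.19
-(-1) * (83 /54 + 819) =44309 /54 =820.54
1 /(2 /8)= 4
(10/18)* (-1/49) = -5/441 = -0.01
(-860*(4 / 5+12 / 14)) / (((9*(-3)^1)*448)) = 1247 / 10584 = 0.12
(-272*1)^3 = -20123648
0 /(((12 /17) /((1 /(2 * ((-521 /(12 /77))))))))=0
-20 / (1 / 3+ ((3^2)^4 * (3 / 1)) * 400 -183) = -15 / 5904763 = -0.00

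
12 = 12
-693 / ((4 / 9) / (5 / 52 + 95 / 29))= -31715145 / 6032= -5257.82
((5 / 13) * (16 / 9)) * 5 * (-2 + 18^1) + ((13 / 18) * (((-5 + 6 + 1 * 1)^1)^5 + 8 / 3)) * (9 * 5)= 138220 / 117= 1181.37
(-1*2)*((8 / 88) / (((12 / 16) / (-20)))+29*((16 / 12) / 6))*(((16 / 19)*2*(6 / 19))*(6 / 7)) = -101888 / 27797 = -3.67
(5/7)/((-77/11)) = -5/49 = -0.10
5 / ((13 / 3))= 15 / 13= 1.15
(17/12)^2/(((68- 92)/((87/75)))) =-8381/86400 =-0.10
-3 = -3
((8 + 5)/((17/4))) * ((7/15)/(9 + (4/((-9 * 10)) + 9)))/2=273/6868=0.04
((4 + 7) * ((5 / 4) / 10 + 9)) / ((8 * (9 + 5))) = 803 / 896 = 0.90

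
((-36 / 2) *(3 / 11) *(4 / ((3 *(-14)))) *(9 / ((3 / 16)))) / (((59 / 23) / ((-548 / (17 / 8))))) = -174237696 / 77231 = -2256.06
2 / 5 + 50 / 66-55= -8884 / 165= -53.84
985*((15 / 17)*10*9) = 1329750 / 17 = 78220.59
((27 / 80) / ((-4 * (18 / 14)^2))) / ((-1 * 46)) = 49 / 44160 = 0.00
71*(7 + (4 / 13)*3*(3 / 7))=47783 / 91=525.09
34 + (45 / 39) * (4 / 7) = 3154 / 91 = 34.66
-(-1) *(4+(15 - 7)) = 12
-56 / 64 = -7 / 8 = -0.88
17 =17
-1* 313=-313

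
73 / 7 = 10.43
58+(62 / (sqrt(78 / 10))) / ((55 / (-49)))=38.22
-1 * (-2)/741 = 2/741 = 0.00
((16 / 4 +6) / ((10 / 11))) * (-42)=-462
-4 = -4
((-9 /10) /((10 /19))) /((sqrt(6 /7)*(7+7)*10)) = -0.01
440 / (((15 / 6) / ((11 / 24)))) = 242 / 3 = 80.67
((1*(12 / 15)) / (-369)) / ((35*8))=-1 / 129150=-0.00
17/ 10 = 1.70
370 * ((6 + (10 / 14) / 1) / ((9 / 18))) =4968.57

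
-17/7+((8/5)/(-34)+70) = 40177/595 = 67.52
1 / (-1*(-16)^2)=-1 / 256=-0.00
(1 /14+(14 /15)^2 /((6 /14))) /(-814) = -19883 /7692300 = -0.00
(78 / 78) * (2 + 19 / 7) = 33 / 7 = 4.71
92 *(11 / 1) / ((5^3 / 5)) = 1012 / 25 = 40.48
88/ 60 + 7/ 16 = 457/ 240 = 1.90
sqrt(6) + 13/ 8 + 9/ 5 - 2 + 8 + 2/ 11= sqrt(6) + 4227/ 440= 12.06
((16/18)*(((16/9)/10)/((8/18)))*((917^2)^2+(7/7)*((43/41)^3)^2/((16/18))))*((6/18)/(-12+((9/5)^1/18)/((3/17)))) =-107480693831995638553316/14663571791967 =-7329775811.57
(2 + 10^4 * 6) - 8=59994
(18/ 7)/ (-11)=-18/ 77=-0.23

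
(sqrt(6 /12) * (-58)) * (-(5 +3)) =232 * sqrt(2) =328.10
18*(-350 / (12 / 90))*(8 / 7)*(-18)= 972000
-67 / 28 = -2.39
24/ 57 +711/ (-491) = -9581/ 9329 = -1.03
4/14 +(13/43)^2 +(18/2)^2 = 1053264/12943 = 81.38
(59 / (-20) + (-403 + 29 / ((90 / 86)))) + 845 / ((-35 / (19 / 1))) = -1054561 / 1260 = -836.95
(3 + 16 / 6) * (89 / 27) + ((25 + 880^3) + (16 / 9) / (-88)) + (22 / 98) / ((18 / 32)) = 681472044.06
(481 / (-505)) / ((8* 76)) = -481 / 307040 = -0.00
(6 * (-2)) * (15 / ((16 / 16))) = -180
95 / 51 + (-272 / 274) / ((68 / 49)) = 8017 / 6987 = 1.15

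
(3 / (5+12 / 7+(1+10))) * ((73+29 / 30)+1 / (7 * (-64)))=497041 / 39680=12.53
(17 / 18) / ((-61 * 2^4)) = -17 / 17568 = -0.00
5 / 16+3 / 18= 23 / 48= 0.48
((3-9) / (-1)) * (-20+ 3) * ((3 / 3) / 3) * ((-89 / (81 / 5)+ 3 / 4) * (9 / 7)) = 26129 / 126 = 207.37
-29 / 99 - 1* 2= -227 / 99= -2.29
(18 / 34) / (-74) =-0.01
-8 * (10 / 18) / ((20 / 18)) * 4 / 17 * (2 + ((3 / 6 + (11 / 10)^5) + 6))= -1011051 / 106250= -9.52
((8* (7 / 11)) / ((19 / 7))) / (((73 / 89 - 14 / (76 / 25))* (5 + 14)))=-69776 / 2675409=-0.03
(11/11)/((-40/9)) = -9/40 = -0.22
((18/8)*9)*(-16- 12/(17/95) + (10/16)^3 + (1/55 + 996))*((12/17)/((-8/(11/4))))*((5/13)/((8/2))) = -106232013297/246218752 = -431.45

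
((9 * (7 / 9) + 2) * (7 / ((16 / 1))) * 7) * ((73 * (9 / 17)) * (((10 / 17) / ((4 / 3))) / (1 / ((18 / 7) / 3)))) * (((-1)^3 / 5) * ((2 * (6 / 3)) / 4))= -372519 / 4624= -80.56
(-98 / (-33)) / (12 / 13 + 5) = 182 / 363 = 0.50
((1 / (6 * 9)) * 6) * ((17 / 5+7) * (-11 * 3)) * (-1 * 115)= 13156 / 3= 4385.33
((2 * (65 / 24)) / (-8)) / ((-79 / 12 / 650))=21125 / 316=66.85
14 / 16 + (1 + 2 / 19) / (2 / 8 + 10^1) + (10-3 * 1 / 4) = 63771 / 6232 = 10.23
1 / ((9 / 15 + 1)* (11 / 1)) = 5 / 88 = 0.06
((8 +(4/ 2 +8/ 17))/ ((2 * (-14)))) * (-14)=89/ 17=5.24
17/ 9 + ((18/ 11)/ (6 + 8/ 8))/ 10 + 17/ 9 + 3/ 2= 5.30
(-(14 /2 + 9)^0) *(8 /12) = -2 /3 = -0.67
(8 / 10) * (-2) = -8 / 5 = -1.60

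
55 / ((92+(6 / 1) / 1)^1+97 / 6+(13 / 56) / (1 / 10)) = 924 / 1957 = 0.47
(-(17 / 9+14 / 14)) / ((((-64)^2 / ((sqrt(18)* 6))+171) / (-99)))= 3961386 / 271369 -2635776* sqrt(2) / 271369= 0.86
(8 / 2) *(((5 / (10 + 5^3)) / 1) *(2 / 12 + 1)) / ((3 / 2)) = 28 / 243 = 0.12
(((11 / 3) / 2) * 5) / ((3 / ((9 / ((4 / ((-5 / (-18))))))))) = 275 / 144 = 1.91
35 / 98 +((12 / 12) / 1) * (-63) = -877 / 14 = -62.64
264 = 264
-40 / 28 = -1.43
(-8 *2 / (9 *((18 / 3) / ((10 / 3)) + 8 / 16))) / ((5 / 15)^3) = -480 / 23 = -20.87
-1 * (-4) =4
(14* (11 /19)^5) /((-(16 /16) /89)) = -200669546 /2476099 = -81.04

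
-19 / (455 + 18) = -0.04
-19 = -19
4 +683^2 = 466493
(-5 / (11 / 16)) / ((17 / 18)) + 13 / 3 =-1889 / 561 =-3.37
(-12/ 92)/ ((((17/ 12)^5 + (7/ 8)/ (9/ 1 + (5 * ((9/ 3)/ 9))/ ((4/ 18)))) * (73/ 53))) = -435207168/ 26467049141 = -0.02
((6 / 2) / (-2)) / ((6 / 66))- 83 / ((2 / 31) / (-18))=46281 / 2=23140.50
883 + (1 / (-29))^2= 742604 / 841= 883.00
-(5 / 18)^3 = -125 / 5832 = -0.02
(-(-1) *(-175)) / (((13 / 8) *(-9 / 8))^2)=-716800 / 13689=-52.36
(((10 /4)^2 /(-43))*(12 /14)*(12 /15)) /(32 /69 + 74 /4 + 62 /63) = -12420 /2485787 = -0.00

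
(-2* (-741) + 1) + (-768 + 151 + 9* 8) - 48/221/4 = 207286/221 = 937.95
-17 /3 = -5.67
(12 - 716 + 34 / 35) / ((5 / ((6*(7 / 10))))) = -73818 / 125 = -590.54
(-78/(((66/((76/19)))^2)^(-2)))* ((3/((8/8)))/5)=-138752757/40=-3468818.92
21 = 21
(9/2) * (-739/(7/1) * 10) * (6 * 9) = -1795770/7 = -256538.57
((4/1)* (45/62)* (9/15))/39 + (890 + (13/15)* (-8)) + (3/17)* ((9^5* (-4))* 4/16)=-980100679/102765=-9537.30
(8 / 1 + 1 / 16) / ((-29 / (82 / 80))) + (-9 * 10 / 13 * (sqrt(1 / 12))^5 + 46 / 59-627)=-686048371 / 1095040-5 * sqrt(3) / 624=-626.52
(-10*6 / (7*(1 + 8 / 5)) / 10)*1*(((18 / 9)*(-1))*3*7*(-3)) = -540 / 13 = -41.54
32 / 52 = 8 / 13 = 0.62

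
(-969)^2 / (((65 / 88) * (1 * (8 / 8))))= 82628568 / 65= 1271208.74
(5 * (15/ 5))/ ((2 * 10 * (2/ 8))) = 3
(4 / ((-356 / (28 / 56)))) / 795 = -1 / 141510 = -0.00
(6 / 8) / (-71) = -3 / 284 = -0.01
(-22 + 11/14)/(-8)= 297/112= 2.65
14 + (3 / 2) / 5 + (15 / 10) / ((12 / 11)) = 627 / 40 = 15.68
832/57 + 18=1858/57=32.60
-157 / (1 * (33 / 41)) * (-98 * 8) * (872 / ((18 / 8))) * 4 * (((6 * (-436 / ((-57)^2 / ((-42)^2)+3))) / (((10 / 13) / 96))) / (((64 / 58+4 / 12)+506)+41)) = -2791878926329708544 / 95785855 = -29147089894.74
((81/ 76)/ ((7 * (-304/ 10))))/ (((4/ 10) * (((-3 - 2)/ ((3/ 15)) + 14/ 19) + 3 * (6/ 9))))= 225/ 400064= 0.00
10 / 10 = 1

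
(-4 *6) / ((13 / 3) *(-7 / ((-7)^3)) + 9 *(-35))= 882 / 11573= 0.08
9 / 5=1.80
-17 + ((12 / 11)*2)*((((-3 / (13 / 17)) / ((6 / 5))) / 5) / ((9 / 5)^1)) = -7633 / 429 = -17.79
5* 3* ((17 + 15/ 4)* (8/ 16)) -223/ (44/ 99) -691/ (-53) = -141229/ 424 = -333.09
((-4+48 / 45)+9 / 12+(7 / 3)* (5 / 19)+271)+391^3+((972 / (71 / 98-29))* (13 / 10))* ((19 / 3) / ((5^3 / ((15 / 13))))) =4720778204079529 / 78973500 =59776737.82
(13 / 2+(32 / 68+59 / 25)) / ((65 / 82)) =325171 / 27625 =11.77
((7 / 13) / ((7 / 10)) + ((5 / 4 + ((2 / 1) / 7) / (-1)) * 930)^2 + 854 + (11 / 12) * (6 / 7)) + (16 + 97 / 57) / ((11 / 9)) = 428738667107 / 532532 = 805094.66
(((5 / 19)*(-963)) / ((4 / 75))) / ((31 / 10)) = -1805625 / 1178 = -1532.79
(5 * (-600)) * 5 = -15000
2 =2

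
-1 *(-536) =536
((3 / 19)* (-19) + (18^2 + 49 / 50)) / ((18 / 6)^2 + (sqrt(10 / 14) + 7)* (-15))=-1803088 / 528225 + 16099* sqrt(35) / 211290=-2.96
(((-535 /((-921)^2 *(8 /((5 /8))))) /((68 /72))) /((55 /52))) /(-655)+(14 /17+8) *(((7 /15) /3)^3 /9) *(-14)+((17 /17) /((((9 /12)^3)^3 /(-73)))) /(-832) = 26393332867492109 /23631119112795480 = 1.12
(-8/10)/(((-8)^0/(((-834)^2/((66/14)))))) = -6491856/55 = -118033.75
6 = 6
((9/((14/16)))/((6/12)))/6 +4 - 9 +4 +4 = 45/7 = 6.43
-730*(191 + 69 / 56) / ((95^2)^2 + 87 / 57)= -74655275 / 43331733312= -0.00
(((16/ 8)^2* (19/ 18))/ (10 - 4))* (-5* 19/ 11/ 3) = -1805/ 891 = -2.03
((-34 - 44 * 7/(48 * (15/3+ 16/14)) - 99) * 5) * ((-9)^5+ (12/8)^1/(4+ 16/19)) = 1252494365255/31648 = 39575782.52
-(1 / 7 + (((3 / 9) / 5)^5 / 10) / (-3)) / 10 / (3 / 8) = -45562486 / 1196015625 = -0.04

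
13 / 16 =0.81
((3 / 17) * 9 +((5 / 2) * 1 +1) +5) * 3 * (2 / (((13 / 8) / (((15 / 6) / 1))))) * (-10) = -205800 / 221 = -931.22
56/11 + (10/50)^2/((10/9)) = 14099/2750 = 5.13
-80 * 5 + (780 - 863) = -483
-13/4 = -3.25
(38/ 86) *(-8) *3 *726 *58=-446540.65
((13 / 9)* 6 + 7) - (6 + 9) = 2 / 3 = 0.67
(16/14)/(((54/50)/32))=6400/189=33.86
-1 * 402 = -402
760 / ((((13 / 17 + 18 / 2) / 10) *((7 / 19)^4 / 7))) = 8418736600 / 28469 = 295715.92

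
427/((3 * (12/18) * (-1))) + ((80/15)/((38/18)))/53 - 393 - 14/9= -11020751/18126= -608.01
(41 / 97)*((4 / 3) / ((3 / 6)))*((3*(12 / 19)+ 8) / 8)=1.39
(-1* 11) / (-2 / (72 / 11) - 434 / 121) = 47916 / 16955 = 2.83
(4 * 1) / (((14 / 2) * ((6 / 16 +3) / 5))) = 160 / 189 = 0.85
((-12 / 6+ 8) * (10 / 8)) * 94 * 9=6345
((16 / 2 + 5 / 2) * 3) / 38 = 63 / 76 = 0.83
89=89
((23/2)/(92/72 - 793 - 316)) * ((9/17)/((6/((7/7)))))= -621/677926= -0.00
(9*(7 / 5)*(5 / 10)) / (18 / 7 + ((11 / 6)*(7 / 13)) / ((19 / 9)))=2.07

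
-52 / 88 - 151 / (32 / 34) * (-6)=84659 / 88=962.03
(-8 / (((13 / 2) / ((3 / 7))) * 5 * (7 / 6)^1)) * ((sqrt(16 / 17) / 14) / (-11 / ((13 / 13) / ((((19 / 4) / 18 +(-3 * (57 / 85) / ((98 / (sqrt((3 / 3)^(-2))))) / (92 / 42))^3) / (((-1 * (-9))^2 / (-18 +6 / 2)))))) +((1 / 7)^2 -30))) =157492575866880 * sqrt(17) / 3051138554772170239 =0.00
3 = 3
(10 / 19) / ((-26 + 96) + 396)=5 / 4427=0.00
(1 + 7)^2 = 64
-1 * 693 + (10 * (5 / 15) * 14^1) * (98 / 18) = -11851 / 27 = -438.93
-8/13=-0.62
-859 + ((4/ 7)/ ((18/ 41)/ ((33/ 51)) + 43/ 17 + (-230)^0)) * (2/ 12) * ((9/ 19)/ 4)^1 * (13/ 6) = -14743247185/ 17163384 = -858.99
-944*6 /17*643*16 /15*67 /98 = -650695424 /4165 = -156229.39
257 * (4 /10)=514 /5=102.80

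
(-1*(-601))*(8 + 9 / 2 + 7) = 23439 / 2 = 11719.50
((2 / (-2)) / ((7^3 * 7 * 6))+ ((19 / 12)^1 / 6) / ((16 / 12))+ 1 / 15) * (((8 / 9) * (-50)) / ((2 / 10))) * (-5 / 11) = 38105875 / 1426194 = 26.72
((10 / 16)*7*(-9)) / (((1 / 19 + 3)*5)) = -1197 / 464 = -2.58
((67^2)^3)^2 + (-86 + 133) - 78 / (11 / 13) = 90009907950961428589674 / 11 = 8182718904632857144515.82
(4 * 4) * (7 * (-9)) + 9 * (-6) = -1062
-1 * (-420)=420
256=256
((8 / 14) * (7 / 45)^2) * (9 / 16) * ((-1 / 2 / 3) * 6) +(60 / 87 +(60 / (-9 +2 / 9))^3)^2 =18686302567978312907873 / 183992895083844900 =101559.91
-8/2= -4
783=783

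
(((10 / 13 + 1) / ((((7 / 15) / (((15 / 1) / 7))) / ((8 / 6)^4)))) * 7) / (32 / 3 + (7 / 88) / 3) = 12953600 / 770679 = 16.81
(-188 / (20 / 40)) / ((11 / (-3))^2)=-3384 / 121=-27.97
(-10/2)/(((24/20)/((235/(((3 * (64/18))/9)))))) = -52875/64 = -826.17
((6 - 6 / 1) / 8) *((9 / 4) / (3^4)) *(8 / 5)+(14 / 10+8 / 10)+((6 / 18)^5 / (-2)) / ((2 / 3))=3559 / 1620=2.20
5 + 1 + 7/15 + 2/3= 107/15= 7.13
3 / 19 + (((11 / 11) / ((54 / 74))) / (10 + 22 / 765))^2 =1777138243 / 10064988864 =0.18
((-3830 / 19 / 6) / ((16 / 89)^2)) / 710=-3033743 / 2072064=-1.46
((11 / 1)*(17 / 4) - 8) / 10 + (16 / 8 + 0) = 47 / 8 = 5.88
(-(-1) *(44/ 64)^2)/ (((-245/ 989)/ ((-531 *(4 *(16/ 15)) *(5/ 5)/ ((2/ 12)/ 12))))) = 381265434/ 1225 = 311237.09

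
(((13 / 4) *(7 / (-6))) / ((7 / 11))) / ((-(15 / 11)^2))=17303 / 5400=3.20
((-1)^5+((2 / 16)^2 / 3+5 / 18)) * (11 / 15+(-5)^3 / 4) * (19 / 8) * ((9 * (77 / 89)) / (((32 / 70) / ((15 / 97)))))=38721374615 / 282886144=136.88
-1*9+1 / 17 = -152 / 17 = -8.94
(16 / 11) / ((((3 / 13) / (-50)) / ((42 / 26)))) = -5600 / 11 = -509.09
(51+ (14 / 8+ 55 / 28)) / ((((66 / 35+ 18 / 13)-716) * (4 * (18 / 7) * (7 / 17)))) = -24895 / 1373472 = -0.02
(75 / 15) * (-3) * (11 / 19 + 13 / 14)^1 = -6015 / 266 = -22.61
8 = 8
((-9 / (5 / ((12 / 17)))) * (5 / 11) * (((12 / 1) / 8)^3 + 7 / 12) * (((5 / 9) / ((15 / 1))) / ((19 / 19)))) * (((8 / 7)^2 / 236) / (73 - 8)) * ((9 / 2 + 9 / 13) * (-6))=20520 / 91364273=0.00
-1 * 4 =-4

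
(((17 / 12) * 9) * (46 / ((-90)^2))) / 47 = 391 / 253800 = 0.00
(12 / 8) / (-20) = -3 / 40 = -0.08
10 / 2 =5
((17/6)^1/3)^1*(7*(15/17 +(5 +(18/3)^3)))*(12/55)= 52808/165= 320.05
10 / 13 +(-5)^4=8135 / 13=625.77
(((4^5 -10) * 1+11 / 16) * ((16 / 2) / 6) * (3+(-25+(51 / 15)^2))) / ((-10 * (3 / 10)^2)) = 94163 / 6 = 15693.83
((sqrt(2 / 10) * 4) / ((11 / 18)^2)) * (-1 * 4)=-5184 * sqrt(5) / 605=-19.16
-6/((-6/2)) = 2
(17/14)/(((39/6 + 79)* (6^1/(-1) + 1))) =-17/5985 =-0.00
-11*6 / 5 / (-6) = 11 / 5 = 2.20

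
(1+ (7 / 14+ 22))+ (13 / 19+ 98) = 122.18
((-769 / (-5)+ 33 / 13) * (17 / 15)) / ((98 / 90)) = 518262 / 3185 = 162.72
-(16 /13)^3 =-4096 /2197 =-1.86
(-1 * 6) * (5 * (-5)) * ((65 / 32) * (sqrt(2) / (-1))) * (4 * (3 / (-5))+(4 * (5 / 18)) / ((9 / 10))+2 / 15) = 67925 * sqrt(2) / 216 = 444.72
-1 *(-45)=45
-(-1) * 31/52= 31/52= 0.60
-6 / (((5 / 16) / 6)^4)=-509607936 / 625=-815372.70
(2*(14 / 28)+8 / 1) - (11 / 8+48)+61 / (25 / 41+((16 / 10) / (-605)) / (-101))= 3645723881 / 61107624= 59.66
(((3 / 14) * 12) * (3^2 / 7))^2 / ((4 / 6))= 39366 / 2401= 16.40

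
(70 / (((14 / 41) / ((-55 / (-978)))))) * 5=56375 / 978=57.64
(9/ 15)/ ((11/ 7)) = 21/ 55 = 0.38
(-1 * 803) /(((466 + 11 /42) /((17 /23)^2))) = -9746814 /10359407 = -0.94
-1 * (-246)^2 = -60516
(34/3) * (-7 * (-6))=476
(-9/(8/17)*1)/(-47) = 153/376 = 0.41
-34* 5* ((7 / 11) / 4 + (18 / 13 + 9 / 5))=-162571 / 286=-568.43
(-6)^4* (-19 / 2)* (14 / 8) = -21546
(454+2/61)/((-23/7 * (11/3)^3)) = -2.80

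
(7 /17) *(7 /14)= 7 /34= 0.21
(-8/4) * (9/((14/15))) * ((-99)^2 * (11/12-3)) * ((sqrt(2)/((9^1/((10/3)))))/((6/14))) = 680625 * sqrt(2)/2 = 481274.55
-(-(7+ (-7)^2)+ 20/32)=443/8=55.38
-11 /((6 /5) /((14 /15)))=-77 /9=-8.56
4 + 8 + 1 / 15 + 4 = 241 / 15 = 16.07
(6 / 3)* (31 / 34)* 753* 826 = 19281318 / 17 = 1134195.18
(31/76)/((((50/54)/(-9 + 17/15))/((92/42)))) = -126201/16625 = -7.59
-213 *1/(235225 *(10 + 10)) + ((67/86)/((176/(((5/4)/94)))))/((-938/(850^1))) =-4620636569/46854411296000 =-0.00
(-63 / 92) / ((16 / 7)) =-441 / 1472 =-0.30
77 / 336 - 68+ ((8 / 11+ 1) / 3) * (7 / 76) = -35755 / 528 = -67.72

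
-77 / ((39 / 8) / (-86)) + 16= 1374.36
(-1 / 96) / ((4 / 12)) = -1 / 32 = -0.03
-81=-81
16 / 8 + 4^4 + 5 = 263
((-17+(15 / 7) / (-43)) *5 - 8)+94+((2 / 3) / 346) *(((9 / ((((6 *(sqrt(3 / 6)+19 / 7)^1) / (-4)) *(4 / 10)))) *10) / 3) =2450 *sqrt(2) / 349287+74935562 / 105135387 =0.72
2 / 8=1 / 4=0.25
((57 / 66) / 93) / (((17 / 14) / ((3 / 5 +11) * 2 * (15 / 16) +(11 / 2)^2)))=6916 / 17391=0.40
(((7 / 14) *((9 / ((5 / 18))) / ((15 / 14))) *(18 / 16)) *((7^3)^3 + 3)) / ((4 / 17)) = 116690534037 / 40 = 2917263350.92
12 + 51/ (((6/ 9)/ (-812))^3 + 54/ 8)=238515054612/ 12196792565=19.56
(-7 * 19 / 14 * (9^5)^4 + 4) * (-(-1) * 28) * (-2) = 6467878024218286121908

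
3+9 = 12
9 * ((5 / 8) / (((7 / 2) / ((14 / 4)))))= 45 / 8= 5.62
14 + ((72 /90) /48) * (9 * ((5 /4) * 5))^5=38443416719 /4096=9385599.78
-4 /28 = -1 /7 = -0.14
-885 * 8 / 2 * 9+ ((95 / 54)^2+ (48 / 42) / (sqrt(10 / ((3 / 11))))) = -92894735 / 2916+ 4 * sqrt(330) / 385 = -31856.72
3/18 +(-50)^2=15001/6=2500.17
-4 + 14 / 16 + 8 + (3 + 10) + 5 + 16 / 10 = 979 / 40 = 24.48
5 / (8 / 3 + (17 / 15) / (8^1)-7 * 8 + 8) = -600 / 5423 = -0.11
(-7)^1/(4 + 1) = -7/5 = -1.40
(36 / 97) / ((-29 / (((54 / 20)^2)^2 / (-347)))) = 4782969 / 2440277500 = 0.00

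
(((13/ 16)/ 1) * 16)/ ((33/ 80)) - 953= -30409/ 33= -921.48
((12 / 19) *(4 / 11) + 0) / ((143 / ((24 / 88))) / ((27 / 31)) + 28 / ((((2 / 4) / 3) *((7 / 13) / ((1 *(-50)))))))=-3888 / 253900933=-0.00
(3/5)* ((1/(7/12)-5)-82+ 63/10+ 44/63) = -49321/1050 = -46.97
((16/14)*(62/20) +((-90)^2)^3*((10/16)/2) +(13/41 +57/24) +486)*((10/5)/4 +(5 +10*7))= 287888233565779407/22960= 12538686130913.74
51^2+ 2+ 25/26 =67703/26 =2603.96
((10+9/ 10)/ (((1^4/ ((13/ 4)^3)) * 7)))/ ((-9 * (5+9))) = -239473/ 564480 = -0.42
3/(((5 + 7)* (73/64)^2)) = 1024/5329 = 0.19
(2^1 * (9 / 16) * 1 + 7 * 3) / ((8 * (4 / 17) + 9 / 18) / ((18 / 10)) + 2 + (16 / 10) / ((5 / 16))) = 75225 / 28708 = 2.62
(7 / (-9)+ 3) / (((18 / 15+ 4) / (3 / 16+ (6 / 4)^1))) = 75 / 104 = 0.72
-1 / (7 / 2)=-2 / 7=-0.29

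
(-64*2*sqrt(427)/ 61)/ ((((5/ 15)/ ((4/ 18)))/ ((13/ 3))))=-3328*sqrt(427)/ 549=-125.26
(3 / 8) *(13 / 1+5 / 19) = 189 / 38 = 4.97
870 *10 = 8700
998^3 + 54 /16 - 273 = 7952093779 /8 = 994011722.38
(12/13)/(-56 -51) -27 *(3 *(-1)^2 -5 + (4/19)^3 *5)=503106378/9540869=52.73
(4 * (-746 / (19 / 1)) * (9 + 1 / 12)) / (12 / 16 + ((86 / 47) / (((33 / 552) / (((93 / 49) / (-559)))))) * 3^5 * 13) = 8239710248 / 1891814553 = 4.36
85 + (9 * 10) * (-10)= -815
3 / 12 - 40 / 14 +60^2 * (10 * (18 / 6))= 3023927 / 28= 107997.39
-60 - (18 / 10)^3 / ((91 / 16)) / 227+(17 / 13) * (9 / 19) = -2913454491 / 49060375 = -59.39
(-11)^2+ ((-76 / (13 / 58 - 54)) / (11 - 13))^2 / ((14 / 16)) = 121.57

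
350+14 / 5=1764 / 5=352.80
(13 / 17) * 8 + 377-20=6173 / 17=363.12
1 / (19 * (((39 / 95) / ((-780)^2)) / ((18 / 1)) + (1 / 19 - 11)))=-1404000 / 292031999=-0.00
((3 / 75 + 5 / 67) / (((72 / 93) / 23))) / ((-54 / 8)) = -22816 / 45225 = -0.50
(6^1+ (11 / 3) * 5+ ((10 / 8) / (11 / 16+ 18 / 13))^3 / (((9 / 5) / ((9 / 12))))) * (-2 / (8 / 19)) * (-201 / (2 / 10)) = 37340707503195 / 320251964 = 116597.90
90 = 90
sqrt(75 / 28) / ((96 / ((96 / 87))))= 5 * sqrt(21) / 1218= 0.02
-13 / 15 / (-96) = 13 / 1440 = 0.01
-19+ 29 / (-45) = -884 / 45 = -19.64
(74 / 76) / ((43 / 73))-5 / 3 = -67 / 4902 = -0.01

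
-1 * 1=-1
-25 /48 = -0.52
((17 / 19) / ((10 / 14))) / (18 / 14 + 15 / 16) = 13328 / 23655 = 0.56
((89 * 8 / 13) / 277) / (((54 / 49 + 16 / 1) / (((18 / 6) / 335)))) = 52332 / 505454365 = 0.00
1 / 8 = 0.12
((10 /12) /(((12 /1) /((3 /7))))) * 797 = 3985 /168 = 23.72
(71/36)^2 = 5041/1296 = 3.89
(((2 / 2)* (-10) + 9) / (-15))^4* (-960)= -64 / 3375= -0.02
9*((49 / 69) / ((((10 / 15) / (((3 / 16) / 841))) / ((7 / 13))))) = 9261 / 8046688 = 0.00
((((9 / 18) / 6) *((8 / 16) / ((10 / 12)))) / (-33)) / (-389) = 1 / 256740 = 0.00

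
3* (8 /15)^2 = 64 /75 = 0.85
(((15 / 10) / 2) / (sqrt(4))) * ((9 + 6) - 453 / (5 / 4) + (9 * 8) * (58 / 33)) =-36441 / 440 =-82.82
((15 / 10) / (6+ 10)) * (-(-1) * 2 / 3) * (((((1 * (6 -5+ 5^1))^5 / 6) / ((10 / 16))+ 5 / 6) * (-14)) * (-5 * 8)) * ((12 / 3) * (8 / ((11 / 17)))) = 118491632 / 33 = 3590655.52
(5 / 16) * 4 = 5 / 4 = 1.25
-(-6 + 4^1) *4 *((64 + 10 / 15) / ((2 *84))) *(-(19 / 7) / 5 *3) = -3686 / 735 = -5.01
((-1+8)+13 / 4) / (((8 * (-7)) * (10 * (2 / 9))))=-369 / 4480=-0.08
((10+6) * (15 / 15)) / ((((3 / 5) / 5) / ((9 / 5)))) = 240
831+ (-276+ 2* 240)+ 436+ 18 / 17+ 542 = 34239 / 17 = 2014.06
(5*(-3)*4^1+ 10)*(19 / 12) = -79.17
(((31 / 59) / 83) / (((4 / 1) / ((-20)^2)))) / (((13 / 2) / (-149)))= -923800 / 63661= -14.51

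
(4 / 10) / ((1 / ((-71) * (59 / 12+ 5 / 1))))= -8449 / 30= -281.63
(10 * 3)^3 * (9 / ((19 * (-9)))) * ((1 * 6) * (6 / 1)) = -972000 / 19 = -51157.89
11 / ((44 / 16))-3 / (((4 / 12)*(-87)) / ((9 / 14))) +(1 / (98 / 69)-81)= -108322 / 1421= -76.23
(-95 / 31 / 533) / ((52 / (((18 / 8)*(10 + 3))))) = -0.00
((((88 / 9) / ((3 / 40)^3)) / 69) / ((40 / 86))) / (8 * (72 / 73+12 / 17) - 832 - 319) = -15027020800 / 23668146297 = -0.63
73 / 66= 1.11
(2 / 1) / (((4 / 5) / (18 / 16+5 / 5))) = 5.31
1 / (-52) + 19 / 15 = 973 / 780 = 1.25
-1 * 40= -40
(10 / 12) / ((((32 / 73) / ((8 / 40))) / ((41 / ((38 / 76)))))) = 2993 / 96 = 31.18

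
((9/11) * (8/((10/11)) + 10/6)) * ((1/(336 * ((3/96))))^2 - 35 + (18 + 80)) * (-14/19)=-8725118/21945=-397.59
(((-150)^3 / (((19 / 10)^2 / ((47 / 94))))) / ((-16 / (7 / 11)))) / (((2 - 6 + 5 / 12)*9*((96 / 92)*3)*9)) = -62890625 / 3073554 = -20.46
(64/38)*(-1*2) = -64/19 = -3.37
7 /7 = 1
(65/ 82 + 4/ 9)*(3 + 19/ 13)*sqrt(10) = 26477*sqrt(10)/ 4797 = 17.45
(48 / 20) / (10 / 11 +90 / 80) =1056 / 895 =1.18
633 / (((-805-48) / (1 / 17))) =-633 / 14501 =-0.04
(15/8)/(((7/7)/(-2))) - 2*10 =-95/4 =-23.75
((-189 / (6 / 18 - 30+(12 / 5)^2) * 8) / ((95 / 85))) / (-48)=-80325 / 68134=-1.18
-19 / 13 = -1.46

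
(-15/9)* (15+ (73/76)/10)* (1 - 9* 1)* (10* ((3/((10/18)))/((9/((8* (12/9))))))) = 12881.96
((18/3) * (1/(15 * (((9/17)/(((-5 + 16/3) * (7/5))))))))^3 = 13481272/307546875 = 0.04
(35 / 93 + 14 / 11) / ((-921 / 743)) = -1253441 / 942183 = -1.33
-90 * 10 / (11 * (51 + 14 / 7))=-900 / 583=-1.54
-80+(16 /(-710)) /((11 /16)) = -312528 /3905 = -80.03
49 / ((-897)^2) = 49 / 804609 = 0.00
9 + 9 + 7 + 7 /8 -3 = 183 /8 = 22.88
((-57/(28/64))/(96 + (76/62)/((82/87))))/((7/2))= -0.38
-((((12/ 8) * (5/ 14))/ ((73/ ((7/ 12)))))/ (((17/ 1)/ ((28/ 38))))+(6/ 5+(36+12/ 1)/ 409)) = -508246183/ 385752440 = -1.32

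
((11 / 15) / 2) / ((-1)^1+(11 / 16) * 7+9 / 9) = 8 / 105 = 0.08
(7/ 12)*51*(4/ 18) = 119/ 18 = 6.61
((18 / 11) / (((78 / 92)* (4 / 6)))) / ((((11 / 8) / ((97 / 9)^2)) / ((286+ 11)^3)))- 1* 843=83297640225 / 13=6407510786.54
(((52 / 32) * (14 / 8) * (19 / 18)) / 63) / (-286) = -19 / 114048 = -0.00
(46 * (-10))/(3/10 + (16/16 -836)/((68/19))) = 156400/79223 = 1.97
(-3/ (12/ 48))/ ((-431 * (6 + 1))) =12/ 3017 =0.00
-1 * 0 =0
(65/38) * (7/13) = 35/38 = 0.92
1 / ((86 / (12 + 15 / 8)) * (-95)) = -111 / 65360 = -0.00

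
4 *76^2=23104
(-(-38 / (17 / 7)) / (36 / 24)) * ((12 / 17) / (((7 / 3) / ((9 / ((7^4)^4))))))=8208 / 9604316934614689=0.00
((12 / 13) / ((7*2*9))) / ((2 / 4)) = 0.01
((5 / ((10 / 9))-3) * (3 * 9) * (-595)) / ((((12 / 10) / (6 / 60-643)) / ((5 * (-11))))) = -5680503675 / 8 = -710062959.38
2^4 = 16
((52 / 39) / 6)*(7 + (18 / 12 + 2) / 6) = 91 / 54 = 1.69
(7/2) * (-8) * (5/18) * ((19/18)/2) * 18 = -665/9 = -73.89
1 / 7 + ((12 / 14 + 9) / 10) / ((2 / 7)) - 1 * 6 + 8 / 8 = -197 / 140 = -1.41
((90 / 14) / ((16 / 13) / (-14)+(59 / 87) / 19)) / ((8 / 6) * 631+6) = -580203 / 3993482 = -0.15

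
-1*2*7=-14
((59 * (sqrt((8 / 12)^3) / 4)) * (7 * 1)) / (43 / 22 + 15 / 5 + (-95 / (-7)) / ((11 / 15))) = 31801 * sqrt(6) / 32517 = 2.40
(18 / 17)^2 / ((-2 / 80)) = -12960 / 289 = -44.84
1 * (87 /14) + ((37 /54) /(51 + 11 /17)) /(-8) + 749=2005143901 /2655072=755.21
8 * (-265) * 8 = -16960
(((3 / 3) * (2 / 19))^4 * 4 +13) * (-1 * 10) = -16942370 / 130321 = -130.00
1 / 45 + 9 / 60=0.17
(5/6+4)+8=77/6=12.83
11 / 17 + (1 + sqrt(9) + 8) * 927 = 189119 / 17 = 11124.65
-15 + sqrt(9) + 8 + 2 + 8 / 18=-14 / 9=-1.56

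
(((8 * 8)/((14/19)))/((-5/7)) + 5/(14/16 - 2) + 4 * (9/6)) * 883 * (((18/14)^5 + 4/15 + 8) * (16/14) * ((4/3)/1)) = -453307498774336/238239225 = -1902740.82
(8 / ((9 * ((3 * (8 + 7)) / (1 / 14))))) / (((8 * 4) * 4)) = 1 / 90720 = 0.00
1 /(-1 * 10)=-1 /10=-0.10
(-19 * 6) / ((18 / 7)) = -133 / 3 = -44.33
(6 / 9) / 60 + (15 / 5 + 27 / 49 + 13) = 73039 / 4410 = 16.56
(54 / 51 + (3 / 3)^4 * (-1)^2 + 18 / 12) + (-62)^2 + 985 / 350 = 2290972 / 595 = 3850.37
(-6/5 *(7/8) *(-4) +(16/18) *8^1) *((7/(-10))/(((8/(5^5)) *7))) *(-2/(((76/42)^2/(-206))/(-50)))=8027884375/2888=2779738.36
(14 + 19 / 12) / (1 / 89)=16643 / 12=1386.92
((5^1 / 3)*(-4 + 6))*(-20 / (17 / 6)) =-23.53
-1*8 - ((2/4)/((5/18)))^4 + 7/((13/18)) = -71543/8125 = -8.81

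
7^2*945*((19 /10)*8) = 703836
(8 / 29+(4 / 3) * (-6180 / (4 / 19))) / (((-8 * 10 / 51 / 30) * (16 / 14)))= 303910173 / 464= 654978.82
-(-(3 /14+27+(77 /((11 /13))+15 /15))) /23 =1669 /322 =5.18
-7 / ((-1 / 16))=112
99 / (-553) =-99 / 553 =-0.18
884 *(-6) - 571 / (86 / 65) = -493259 / 86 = -5735.57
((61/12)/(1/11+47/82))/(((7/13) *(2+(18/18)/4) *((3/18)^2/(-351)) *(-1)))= 334753848/4193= 79836.36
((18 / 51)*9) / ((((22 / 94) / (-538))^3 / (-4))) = 3492160148229696 / 22627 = 154335976851.98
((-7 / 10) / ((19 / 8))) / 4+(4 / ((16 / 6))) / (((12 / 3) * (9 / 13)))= 1067 / 2280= 0.47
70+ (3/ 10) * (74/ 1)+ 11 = 516/ 5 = 103.20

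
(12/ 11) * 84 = 1008/ 11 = 91.64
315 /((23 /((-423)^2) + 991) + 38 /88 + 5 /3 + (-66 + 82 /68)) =42159250980 /124243245149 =0.34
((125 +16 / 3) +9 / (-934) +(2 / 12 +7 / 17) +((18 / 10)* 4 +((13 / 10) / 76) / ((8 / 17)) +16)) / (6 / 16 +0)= 7440128663 / 18100920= 411.04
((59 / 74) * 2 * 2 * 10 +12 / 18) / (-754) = -139 / 3219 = -0.04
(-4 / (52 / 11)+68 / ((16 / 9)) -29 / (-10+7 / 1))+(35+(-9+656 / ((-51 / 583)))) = -7425.91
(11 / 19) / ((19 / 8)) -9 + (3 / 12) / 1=-12283 / 1444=-8.51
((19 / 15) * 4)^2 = 5776 / 225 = 25.67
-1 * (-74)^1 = 74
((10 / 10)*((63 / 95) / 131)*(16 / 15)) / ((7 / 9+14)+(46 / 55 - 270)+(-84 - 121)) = -8316 / 707485805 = -0.00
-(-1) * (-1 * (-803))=803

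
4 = 4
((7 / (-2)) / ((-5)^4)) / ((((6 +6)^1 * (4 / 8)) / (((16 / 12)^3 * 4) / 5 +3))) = -4627 / 1012500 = -0.00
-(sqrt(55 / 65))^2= -11 / 13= -0.85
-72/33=-24/11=-2.18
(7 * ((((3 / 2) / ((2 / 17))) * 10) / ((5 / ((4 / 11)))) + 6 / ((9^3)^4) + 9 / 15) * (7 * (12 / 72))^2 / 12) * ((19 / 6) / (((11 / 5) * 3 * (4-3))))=333147385354365407 / 88578940385608992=3.76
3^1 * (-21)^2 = 1323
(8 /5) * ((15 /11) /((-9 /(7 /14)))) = -4 /33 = -0.12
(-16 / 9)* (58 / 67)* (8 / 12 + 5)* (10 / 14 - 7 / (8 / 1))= 1972 / 1407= 1.40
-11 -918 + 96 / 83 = -927.84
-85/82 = -1.04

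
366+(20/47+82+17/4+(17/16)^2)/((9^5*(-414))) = 107654401957169/294137713152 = 366.00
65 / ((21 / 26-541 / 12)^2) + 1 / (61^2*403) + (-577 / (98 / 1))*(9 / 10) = -369178005617234071 / 70108343180499260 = -5.27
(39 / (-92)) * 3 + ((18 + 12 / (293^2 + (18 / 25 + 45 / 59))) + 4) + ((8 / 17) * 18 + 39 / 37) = 110844028825225 / 3663896853508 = 30.25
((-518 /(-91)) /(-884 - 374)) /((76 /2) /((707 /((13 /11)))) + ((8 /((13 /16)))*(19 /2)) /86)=-334411 /85077554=-0.00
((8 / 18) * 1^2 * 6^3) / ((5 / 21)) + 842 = 6226 / 5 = 1245.20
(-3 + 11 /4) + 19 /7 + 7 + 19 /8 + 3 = 831 /56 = 14.84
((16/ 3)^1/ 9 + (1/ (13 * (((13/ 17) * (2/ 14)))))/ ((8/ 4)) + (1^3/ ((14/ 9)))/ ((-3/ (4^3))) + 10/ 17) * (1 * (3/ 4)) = -13228913/ 1447992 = -9.14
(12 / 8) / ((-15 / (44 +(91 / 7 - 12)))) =-9 / 2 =-4.50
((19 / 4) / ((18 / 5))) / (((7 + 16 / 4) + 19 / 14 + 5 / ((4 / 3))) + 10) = 665 / 13158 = 0.05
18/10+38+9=244/5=48.80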